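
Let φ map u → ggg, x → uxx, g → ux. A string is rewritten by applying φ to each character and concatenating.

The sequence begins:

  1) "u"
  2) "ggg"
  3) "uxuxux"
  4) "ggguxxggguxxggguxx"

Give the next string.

Rewriting the 18 symbols of ggguxxggguxxggguxx one by one yields ux ux ux ggg uxx uxx ux ux ux ggg uxx uxx ux ux ux ggg uxx uxx; concatenated:

uxuxuxggguxxuxxuxuxuxggguxxuxxuxuxuxggguxxuxx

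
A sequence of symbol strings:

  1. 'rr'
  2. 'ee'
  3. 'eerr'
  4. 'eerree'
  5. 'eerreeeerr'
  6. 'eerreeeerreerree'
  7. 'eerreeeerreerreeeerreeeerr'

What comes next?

eerreeeerreerreeeerreeeerreerreeeerreerree

Each term (from the third on) is the previous term followed by the one before it: term 3 = ee·rr = eerr.
So term 8 is eerreeeerreerreeeerreeeerr·eerreeeerreerree.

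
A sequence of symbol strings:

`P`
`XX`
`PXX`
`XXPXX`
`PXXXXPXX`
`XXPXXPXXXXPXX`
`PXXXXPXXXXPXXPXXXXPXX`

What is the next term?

XXPXXPXXXXPXXPXXXXPXXXXPXXPXXXXPXX

Each term (from the third on) is the two preceding terms concatenated in order: term 3 = P·XX = PXX.
Continuing: XXPXXPXXXXPXX · PXXXXPXXXXPXXPXXXXPXX gives term 8.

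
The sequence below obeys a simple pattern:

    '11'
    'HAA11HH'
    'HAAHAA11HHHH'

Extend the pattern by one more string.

Each term wraps the previous one in HAA on the left and HH on the right.
One more step from HAAHAA11HHHH gives the answer.

HAAHAAHAA11HHHHHH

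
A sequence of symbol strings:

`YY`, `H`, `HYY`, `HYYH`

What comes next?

HYYHHYY

From term 3 onward, concatenate the last term with the second-to-last: H·YY = HYY, HYY·H = HYYH, …
The next term joins HYYH and HYY.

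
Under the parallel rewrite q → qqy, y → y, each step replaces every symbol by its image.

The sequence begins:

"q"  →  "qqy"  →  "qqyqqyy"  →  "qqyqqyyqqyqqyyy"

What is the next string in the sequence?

φ(qqyqqyyqqyqqyyy) expands symbol-by-symbol to qqy qqy y qqy qqy y y qqy qqy y qqy qqy y y y; joining the 15 pieces gives the next term.

qqyqqyyqqyqqyyyqqyqqyyqqyqqyyyy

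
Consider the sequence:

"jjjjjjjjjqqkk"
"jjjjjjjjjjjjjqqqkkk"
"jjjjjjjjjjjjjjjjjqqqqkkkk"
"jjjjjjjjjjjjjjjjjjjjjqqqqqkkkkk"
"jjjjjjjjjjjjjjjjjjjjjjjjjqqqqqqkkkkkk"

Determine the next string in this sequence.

jjjjjjjjjjjjjjjjjjjjjjjjjjjjjqqqqqqqkkkkkkk

The n-th term is 4n+1 j's then n q's then n k's, where the shown terms are n = 2, 3, 4, 5, 6.
At n = 7 the blocks have lengths 29, 7, 7.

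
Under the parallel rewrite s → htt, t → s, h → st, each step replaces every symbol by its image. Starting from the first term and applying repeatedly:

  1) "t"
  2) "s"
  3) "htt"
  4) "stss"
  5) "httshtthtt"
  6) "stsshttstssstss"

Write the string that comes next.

φ(stsshttstssstss) expands symbol-by-symbol to htt s htt htt st s s htt s htt htt htt s htt htt; joining the 15 pieces gives the next term.

httshtthttstsshttshtthtthttshtthtt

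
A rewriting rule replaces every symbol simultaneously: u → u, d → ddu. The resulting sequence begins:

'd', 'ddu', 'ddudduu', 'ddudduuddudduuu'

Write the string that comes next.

Rewriting the 15 symbols of ddudduuddudduuu one by one yields ddu ddu u ddu ddu u u ddu ddu u ddu ddu u u u; concatenated:

ddudduuddudduuuddudduuddudduuuu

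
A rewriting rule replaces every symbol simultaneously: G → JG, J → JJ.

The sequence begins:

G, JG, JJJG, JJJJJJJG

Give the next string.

Rewriting each symbol of JJJJJJJG: J→JJ, J→JJ, J→JJ, J→JJ, J→JJ, J→JJ, J→JJ, G→JG, which concatenates to JJ JJ JJ JJ JJ JJ JJ JG.

JJJJJJJJJJJJJJJG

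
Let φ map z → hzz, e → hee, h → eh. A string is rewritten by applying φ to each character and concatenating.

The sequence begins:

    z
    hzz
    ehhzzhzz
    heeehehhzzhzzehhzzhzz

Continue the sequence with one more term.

ehheeheeheeehheeehehhzzhzzehhzzhzzheeehehhzzhzzehhzzhzz

Replace each of the 21 characters of heeehehhzzhzzehhzzhzz in place — eh hee hee hee eh hee eh eh hzz hzz eh hzz hzz hee eh eh hzz hzz eh hzz hzz — and concatenate.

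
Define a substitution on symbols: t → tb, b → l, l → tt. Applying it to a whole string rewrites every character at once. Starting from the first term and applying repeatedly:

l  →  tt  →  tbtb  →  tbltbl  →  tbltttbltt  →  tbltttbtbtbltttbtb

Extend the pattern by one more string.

tbltttbtbtbltbltbltttbtbtbltbl

φ(tbltttbtbtbltttbtb) expands symbol-by-symbol to tb l tt tb tb tb l tb l tb l tt tb tb tb l tb l; joining the 18 pieces gives the next term.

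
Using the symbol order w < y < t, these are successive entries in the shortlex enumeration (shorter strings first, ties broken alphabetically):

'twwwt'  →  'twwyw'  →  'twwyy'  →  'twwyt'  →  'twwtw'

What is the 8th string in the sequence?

twyww

Continuing the enumeration 3 steps past twwtw: twwtw → twwty → twwtt → (answer).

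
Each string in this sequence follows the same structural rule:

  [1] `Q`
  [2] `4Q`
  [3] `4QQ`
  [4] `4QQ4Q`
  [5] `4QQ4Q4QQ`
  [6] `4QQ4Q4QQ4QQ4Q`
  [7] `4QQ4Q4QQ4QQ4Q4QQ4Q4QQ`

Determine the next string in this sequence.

From term 3 onward, concatenate the last term with the second-to-last: 4Q·Q = 4QQ, 4QQ·4Q = 4QQ4Q, …
Continuing: 4QQ4Q4QQ4QQ4Q4QQ4Q4QQ · 4QQ4Q4QQ4QQ4Q gives term 8.

4QQ4Q4QQ4QQ4Q4QQ4Q4QQ4QQ4Q4QQ4QQ4Q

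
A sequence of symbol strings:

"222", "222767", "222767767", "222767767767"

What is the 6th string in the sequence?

Each term is the previous one with 767 appended.
From 222767767767, 2 further steps: 222767767767 → 222767767767767 → (answer).

222767767767767767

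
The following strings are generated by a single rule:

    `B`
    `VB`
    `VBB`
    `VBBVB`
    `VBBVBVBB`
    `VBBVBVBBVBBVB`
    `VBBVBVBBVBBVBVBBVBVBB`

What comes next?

VBBVBVBBVBBVBVBBVBVBBVBBVBVBBVBBVB

Each term (from the third on) is the previous term followed by the one before it: term 3 = VB·B = VBB.
Continuing: VBBVBVBBVBBVBVBBVBVBB · VBBVBVBBVBBVB gives term 8.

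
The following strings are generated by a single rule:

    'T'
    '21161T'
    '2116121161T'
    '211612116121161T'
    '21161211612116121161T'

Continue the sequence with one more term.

The strings grow by a fixed prefix 21161 each time.
Applying this once more to 21161211612116121161T:

2116121161211612116121161T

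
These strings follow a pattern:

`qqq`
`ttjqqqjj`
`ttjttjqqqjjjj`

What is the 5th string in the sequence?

ttjttjttjttjqqqjjjjjjjj

Every step adds ttj to the front and jj to the end of the previous string.
From ttjttjqqqjjjj, 2 further steps: ttjttjqqqjjjj → ttjttjttjqqqjjjjjj → (answer).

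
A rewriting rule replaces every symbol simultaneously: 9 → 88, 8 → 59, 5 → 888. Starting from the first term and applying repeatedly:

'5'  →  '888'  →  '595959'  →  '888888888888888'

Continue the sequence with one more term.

Rewriting the 15 symbols of 888888888888888 one by one yields 59 59 59 59 59 59 59 59 59 59 59 59 59 59 59; concatenated:

595959595959595959595959595959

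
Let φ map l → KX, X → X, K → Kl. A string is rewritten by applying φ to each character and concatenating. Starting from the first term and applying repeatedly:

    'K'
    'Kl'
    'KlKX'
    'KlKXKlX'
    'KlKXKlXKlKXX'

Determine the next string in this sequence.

Rewriting each symbol of KlKXKlXKlKXX: K→Kl, l→KX, K→Kl, X→X, K→Kl, l→KX, X→X, K→Kl, l→KX, K→Kl, X→X, X→X, which concatenates to Kl KX Kl X Kl KX X Kl KX Kl X X.

KlKXKlXKlKXXKlKXKlXX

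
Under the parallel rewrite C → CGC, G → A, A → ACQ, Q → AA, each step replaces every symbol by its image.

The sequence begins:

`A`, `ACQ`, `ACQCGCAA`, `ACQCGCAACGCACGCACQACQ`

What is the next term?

ACQCGCAACGCACGCACQACQCGCACGCACQCGCACGCACQCGCAAACQCGCAA

Replace each of the 21 characters of ACQCGCAACGCACGCACQACQ in place — ACQ CGC AA CGC A CGC ACQ ACQ CGC A CGC ACQ CGC A CGC ACQ CGC AA ACQ CGC AA — and concatenate.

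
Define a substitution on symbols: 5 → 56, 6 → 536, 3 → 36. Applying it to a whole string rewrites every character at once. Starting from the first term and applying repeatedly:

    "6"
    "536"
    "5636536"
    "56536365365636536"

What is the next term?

56536563653636536563653656536365365636536

Replace each of the 17 characters of 56536365365636536 in place — 56 536 56 36 536 36 536 56 36 536 56 536 36 536 56 36 536 — and concatenate.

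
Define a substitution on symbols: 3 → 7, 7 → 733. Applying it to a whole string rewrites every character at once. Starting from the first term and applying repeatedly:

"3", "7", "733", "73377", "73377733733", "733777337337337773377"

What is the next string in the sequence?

Applying the rule to each of the 21 symbols of 733777337337337773377 gives the pieces 733 7 7 733 733 733 7 7 733 7 7 733 7 7 733 733 733 7 7 733 733, which concatenate to the answer.

7337773373373377733777337773373373377733733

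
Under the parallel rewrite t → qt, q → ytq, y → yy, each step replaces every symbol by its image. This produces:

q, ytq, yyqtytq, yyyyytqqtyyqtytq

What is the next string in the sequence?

Rewriting the 16 symbols of yyyyytqqtyyqtytq one by one yields yy yy yy yy yy qt ytq ytq qt yy yy ytq qt yy qt ytq; concatenated:

yyyyyyyyyyqtytqytqqtyyyyytqqtyyqtytq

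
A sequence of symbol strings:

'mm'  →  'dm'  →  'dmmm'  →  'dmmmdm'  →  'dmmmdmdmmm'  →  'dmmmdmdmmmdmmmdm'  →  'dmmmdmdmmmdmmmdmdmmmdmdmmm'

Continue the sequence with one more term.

Each term (from the third on) is the previous term followed by the one before it: term 3 = dm·mm = dmmm.
Continuing: dmmmdmdmmmdmmmdmdmmmdmdmmm · dmmmdmdmmmdmmmdm gives term 8.

dmmmdmdmmmdmmmdmdmmmdmdmmmdmmmdmdmmmdmmmdm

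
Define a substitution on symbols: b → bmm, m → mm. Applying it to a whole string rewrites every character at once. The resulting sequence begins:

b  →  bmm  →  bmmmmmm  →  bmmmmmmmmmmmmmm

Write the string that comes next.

bmmmmmmmmmmmmmmmmmmmmmmmmmmmmmm

φ(bmmmmmmmmmmmmmm) expands symbol-by-symbol to bmm mm mm mm mm mm mm mm mm mm mm mm mm mm mm; joining the 15 pieces gives the next term.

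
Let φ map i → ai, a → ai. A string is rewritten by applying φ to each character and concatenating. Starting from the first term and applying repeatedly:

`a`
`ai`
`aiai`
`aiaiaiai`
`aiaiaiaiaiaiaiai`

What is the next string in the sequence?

φ(aiaiaiaiaiaiaiai) expands symbol-by-symbol to ai ai ai ai ai ai ai ai ai ai ai ai ai ai ai ai; joining the 16 pieces gives the next term.

aiaiaiaiaiaiaiaiaiaiaiaiaiaiaiai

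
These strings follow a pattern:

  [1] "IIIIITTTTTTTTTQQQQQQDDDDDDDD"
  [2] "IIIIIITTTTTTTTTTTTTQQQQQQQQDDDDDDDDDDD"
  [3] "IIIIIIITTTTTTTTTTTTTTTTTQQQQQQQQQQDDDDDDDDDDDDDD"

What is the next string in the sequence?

IIIIIIIITTTTTTTTTTTTTTTTTTTTTQQQQQQQQQQQQDDDDDDDDDDDDDDDDD

Term n consists of n+3 I's, followed by 4n+1 T's, followed by 2n+2 Q's, followed by 3n+2 D's, where the shown terms are n = 2, 3, 4.
At n = 5 the blocks have lengths 8, 21, 12, 17.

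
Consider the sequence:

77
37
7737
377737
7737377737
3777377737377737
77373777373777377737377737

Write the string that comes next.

377737773737773777373777373777377737377737

Each term (from the third on) is the two preceding terms concatenated in order: term 3 = 77·37 = 7737.
Continuing: 3777377737377737 · 77373777373777377737377737 gives term 8.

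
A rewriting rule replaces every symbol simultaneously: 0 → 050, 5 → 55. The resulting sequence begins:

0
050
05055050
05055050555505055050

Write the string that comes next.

050550505555050550505555555505055050555505055050

Applying the rule to each of the 20 symbols of 05055050555505055050 gives the pieces 050 55 050 55 55 050 55 050 55 55 55 55 050 55 050 55 55 050 55 050, which concatenate to the answer.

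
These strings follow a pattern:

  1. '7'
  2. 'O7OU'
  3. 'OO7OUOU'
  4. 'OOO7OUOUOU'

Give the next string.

Every step adds O to the front and OU to the end of the previous string.
Applying this once more to OOO7OUOUOU:

OOOO7OUOUOUOU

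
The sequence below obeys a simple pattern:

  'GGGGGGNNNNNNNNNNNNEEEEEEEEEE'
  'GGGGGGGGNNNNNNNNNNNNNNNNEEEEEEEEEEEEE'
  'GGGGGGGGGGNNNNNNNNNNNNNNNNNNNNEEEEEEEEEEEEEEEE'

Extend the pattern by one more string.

GGGGGGGGGGGGNNNNNNNNNNNNNNNNNNNNNNNNEEEEEEEEEEEEEEEEEEE

The n-th term is 2n G's then 4n N's then 3n+1 E's, where the shown terms are n = 3, 4, 5.
For the next term, n = 6, so the run lengths are 12, 24, 19.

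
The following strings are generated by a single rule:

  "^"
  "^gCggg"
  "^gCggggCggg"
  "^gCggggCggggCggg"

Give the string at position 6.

^gCggggCggggCggggCggggCggg

Each term is the previous one with gCggg appended.
From ^gCggggCggggCggg, 2 further steps: ^gCggggCggggCggg → ^gCggggCggggCggggCggg → (answer).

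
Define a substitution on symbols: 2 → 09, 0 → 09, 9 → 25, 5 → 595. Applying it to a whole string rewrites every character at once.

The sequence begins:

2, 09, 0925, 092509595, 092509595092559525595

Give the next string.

092509595092559525595092509595595255950959559525595

Replace each of the 21 characters of 092509595092559525595 in place — 09 25 09 595 09 25 595 25 595 09 25 09 595 595 25 595 09 595 595 25 595 — and concatenate.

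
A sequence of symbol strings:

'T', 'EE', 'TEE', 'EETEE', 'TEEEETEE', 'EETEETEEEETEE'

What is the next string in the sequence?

From term 3 onward, concatenate the second-to-last term with the last: T·EE = TEE, EE·TEE = EETEE, …
The next term joins TEEEETEE and EETEETEEEETEE.

TEEEETEEEETEETEEEETEE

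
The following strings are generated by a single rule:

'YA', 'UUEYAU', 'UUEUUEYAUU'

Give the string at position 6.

UUEUUEUUEUUEUUEYAUUUUU

Each term wraps the previous one in UUE on the left and U on the right.
From UUEUUEYAUU, 3 further steps: UUEUUEYAUU → UUEUUEUUEYAUUU → UUEUUEUUEUUEYAUUUU → (answer).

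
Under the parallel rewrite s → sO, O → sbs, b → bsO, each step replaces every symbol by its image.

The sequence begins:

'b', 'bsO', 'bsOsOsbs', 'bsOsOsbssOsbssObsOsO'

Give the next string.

bsOsOsbssOsbssObsOsOsOsbssObsOsOsOsbsbsOsOsbssOsbs

Replace each of the 20 characters of bsOsOsbssOsbssObsOsO in place — bsO sO sbs sO sbs sO bsO sO sO sbs sO bsO sO sO sbs bsO sO sbs sO sbs — and concatenate.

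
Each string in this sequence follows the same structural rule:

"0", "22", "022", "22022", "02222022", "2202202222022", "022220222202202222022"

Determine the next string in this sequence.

2202202222022022220222202202222022

Each term (from the third on) is the two preceding terms concatenated in order: term 3 = 0·22 = 022.
So term 8 is 2202202222022·022220222202202222022.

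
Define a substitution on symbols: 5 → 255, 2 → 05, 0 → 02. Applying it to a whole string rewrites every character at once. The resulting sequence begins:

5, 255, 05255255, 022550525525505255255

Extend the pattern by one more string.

Applying the rule to each of the 21 symbols of 022550525525505255255 gives the pieces 02 05 05 255 255 02 255 05 255 255 05 255 255 02 255 05 255 255 05 255 255, which concatenate to the answer.

020505255255022550525525505255255022550525525505255255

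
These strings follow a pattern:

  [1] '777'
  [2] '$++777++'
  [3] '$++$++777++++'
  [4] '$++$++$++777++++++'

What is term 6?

Each term wraps the previous one in $++ on the left and ++ on the right.
From $++$++$++777++++++, 2 further steps: $++$++$++777++++++ → $++$++$++$++777++++++++ → (answer).

$++$++$++$++$++777++++++++++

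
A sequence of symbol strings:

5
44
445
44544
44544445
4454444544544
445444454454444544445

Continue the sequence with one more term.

Each term (from the third on) is the previous term followed by the one before it: term 3 = 44·5 = 445.
The next term joins 445444454454444544445 and 4454444544544.

4454444544544445444454454444544544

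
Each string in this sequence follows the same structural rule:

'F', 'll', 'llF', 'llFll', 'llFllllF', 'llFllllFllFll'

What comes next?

From term 3 onward, concatenate the last term with the second-to-last: ll·F = llF, llF·ll = llFll, …
Continuing: llFllllFllFll · llFllllF gives term 7.

llFllllFllFllllFllllF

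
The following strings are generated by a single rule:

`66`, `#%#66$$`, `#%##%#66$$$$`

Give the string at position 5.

s(k+1) = #%#·s(k)·$$, so each term gains #%# as a prefix and $$ as a suffix.
From #%##%#66$$$$, 2 further steps: #%##%#66$$$$ → #%##%##%#66$$$$$$ → (answer).

#%##%##%##%#66$$$$$$$$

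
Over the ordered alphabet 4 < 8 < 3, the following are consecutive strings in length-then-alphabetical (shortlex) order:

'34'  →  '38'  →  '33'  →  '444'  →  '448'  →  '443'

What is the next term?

484

The successor of 443 increments the rightmost position that isn't already 3 and resets every position after it to 4.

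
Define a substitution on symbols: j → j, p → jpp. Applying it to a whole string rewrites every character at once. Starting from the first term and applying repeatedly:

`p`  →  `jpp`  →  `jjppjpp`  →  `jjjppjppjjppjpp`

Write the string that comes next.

Applying the rule to each of the 15 symbols of jjjppjppjjppjpp gives the pieces j j j jpp jpp j jpp jpp j j jpp jpp j jpp jpp, which concatenate to the answer.

jjjjppjppjjppjppjjjppjppjjppjpp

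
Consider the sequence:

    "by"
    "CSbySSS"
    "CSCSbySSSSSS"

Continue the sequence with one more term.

s(k+1) = CS·s(k)·SSS, so each term gains CS as a prefix and SSS as a suffix.
Applying this once more to CSCSbySSSSSS:

CSCSCSbySSSSSSSSS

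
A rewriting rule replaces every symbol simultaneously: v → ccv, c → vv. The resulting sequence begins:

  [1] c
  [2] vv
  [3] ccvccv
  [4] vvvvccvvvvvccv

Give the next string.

Applying the rule to each of the 14 symbols of vvvvccvvvvvccv gives the pieces ccv ccv ccv ccv vv vv ccv ccv ccv ccv ccv vv vv ccv, which concatenate to the answer.

ccvccvccvccvvvvvccvccvccvccvccvvvvvccv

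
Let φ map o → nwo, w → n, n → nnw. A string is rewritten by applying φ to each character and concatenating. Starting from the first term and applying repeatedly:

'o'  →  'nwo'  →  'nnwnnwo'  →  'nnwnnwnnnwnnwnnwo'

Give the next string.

Rewriting the 17 symbols of nnwnnwnnnwnnwnnwo one by one yields nnw nnw n nnw nnw n nnw nnw nnw n nnw nnw n nnw nnw n nwo; concatenated:

nnwnnwnnnwnnwnnnwnnwnnwnnnwnnwnnnwnnwnnwo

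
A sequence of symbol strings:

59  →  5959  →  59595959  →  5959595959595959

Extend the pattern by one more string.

s(k+1) = s(k)·s(k) — each term doubles the last.
One more doubling of 5959595959595959 gives the answer.

59595959595959595959595959595959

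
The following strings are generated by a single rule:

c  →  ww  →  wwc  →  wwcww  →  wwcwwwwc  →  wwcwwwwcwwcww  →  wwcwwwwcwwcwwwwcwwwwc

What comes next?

This is a Fibonacci-style word recurrence s(k) = s(k−1)·s(k−2): e.g. ww·c = wwc.
The next term joins wwcwwwwcwwcwwwwcwwwwc and wwcwwwwcwwcww.

wwcwwwwcwwcwwwwcwwwwcwwcwwwwcwwcww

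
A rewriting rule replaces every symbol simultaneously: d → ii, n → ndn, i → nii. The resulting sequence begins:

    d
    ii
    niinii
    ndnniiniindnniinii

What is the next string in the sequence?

ndniindnndnniiniindnniiniindniindnndnniiniindnniinii

Replace each of the 18 characters of ndnniiniindnniinii in place — ndn ii ndn ndn nii nii ndn nii nii ndn ii ndn ndn nii nii ndn nii nii — and concatenate.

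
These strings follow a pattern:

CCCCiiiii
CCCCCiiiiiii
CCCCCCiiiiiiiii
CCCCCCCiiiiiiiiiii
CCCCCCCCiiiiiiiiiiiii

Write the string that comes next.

CCCCCCCCCiiiiiiiiiiiiiii

The n-th term is n+1 C's then 2n-1 i's, where the shown terms are n = 3, 4, 5, 6, 7.
At n = 8 the blocks have lengths 9, 15.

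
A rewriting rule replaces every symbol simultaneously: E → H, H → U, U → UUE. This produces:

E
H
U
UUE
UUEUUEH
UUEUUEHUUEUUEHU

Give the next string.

UUEUUEHUUEUUEHUUUEUUEHUUEUUEHUUUE

Replace each of the 15 characters of UUEUUEHUUEUUEHU in place — UUE UUE H UUE UUE H U UUE UUE H UUE UUE H U UUE — and concatenate.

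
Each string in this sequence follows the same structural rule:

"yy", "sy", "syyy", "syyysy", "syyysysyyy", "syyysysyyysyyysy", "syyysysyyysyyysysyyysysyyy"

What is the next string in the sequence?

This is a Fibonacci-style word recurrence s(k) = s(k−1)·s(k−2): e.g. sy·yy = syyy.
The next term joins syyysysyyysyyysysyyysysyyy and syyysysyyysyyysy.

syyysysyyysyyysysyyysysyyysyyysysyyysyyysy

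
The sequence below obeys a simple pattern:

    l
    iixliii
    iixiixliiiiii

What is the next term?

s(k+1) = iix·s(k)·iii, so each term gains iix as a prefix and iii as a suffix.
Applying this once more to iixiixliiiiii:

iixiixiixliiiiiiiii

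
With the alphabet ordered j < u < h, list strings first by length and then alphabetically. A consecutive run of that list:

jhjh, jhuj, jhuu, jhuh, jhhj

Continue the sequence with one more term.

Treat jhhj as a base-3 numeral over the given alphabet and add one, carrying through any trailing h's.

jhhu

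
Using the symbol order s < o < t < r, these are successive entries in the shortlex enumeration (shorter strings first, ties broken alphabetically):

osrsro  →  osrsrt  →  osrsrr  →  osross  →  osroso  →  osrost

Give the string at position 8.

Advancing 2 positions from osrost through osrost → osrosr reaches term 8.

osroos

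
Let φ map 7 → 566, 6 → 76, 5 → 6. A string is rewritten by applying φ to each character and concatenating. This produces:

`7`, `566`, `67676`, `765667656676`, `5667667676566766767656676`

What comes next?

676765667676566765667667676566767656676566766767656676

φ(5667667676566766767656676) expands symbol-by-symbol to 6 76 76 566 76 76 566 76 566 76 6 76 76 566 76 76 566 76 566 76 6 76 76 566 76; joining the 25 pieces gives the next term.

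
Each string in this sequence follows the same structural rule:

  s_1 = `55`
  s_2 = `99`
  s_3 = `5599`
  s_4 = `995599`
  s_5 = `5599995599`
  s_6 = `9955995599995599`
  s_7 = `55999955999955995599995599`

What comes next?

995599559999559955999955999955995599995599

From term 3 onward, concatenate the second-to-last term with the last: 55·99 = 5599, 99·5599 = 995599, …
Continuing: 9955995599995599 · 55999955999955995599995599 gives term 8.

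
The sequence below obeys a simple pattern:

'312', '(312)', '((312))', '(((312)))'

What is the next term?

Every step adds ( to the front and ) to the end of the previous string.
Applying this once more to (((312))):

((((312))))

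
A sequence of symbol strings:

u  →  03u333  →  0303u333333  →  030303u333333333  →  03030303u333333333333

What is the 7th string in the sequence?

030303030303u333333333333333333

Every step adds 03 to the front and 333 to the end of the previous string.
From 03030303u333333333333, 2 further steps: 03030303u333333333333 → 0303030303u333333333333333 → (answer).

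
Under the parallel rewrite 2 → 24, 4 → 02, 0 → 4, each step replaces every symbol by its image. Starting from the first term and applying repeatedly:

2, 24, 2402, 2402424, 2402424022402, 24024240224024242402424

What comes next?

Rewriting the 23 symbols of 24024240224024242402424 one by one yields 24 02 4 24 02 24 02 4 24 24 02 4 24 02 24 02 24 02 4 24 02 24 02; concatenated:

240242402240242424024240224022402424022402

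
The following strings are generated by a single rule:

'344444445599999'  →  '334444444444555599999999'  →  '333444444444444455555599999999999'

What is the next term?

Term n consists of n-1 3's, followed by 3n+1 4's, followed by 2n-2 5's, followed by 3n-1 9's, where the shown terms are n = 2, 3, 4.
For the next term, n = 5, so the run lengths are 4, 16, 8, 14.

333344444444444444445555555599999999999999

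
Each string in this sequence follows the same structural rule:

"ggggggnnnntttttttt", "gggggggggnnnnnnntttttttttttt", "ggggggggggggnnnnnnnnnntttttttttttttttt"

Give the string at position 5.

ggggggggggggggggggnnnnnnnnnnnnnnnntttttttttttttttttttttttt

Reading off run lengths: g runs 6, 9, 12; n runs 4, 7, 10; t runs 8, 12, 16 — each is linear in n, where the shown terms are n = 2, 3, 4.
At n = 6 the blocks have lengths 18, 16, 24.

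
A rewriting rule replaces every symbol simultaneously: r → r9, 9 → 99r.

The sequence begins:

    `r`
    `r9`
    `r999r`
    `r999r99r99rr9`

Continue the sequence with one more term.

Replace each of the 13 characters of r999r99r99rr9 in place — r9 99r 99r 99r r9 99r 99r r9 99r 99r r9 r9 99r — and concatenate.

r999r99r99rr999r99rr999r99rr9r999r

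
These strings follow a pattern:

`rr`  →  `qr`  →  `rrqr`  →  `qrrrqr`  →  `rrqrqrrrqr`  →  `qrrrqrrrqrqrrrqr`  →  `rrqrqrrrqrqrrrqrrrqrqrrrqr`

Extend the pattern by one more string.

qrrrqrrrqrqrrrqrrrqrqrrrqrqrrrqrrrqrqrrrqr

From term 3 onward, concatenate the second-to-last term with the last: rr·qr = rrqr, qr·rrqr = qrrrqr, …
Continuing: qrrrqrrrqrqrrrqr · rrqrqrrrqrqrrrqrrrqrqrrrqr gives term 8.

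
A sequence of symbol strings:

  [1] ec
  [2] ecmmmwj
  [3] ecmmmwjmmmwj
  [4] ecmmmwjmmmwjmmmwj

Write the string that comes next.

Each term is the previous one with mmmwj appended.
Applying this once more to ecmmmwjmmmwjmmmwj:

ecmmmwjmmmwjmmmwjmmmwj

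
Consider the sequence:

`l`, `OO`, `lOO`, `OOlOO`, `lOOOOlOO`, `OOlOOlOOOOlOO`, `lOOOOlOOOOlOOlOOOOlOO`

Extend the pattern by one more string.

From term 3 onward, concatenate the second-to-last term with the last: l·OO = lOO, OO·lOO = OOlOO, …
So term 8 is OOlOOlOOOOlOO·lOOOOlOOOOlOOlOOOOlOO.

OOlOOlOOOOlOOlOOOOlOOOOlOOlOOOOlOO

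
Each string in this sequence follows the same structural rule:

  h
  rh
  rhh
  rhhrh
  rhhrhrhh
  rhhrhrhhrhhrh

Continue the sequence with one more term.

From term 3 onward, concatenate the last term with the second-to-last: rh·h = rhh, rhh·rh = rhhrh, …
So term 7 is rhhrhrhhrhhrh·rhhrhrhh.

rhhrhrhhrhhrhrhhrhrhh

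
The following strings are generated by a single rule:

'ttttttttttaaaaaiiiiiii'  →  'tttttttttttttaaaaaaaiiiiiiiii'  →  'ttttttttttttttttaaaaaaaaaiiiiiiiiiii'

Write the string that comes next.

tttttttttttttttttttaaaaaaaaaaaiiiiiiiiiiiii

Reading off run lengths: t runs 10, 13, 16; a runs 5, 7, 9; i runs 7, 9, 11 — each is linear in n, where the shown terms are n = 3, 4, 5.
For the next term, n = 6, so the run lengths are 19, 11, 13.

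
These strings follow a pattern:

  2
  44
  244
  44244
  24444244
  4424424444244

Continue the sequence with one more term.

Each term (from the third on) is the two preceding terms concatenated in order: term 3 = 2·44 = 244.
Continuing: 24444244 · 4424424444244 gives term 7.

244442444424424444244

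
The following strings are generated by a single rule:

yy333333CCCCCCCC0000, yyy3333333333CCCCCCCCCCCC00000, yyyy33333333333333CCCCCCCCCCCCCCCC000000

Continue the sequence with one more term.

yyyyy333333333333333333CCCCCCCCCCCCCCCCCCCC0000000

The n-th term is n y's then 4n-2 3's then 4n C's then n+2 0's, where the shown terms are n = 2, 3, 4.
At n = 5 the blocks have lengths 5, 18, 20, 7.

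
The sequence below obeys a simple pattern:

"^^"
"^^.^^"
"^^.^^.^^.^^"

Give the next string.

^^.^^.^^.^^.^^.^^.^^.^^

s(k+1) = s(k)·.·s(k) — each term doubles the last with '.' between the halves.
So the next term is two copies of ^^.^^.^^.^^ with '.' between the halves.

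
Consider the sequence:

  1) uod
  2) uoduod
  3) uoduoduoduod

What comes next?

uoduoduoduoduoduoduoduod

Each string is two copies of the previous one concatenated.
So the next term is two copies of uoduoduoduod.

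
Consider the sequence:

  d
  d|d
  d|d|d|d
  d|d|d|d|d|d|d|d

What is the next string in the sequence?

d|d|d|d|d|d|d|d|d|d|d|d|d|d|d|d

Every step duplicates the string with '|' between the halves.
One more doubling of d|d|d|d|d|d|d|d gives the answer.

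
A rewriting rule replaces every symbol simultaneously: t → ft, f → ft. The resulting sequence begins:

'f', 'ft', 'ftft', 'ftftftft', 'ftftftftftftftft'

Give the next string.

φ(ftftftftftftftft) expands symbol-by-symbol to ft ft ft ft ft ft ft ft ft ft ft ft ft ft ft ft; joining the 16 pieces gives the next term.

ftftftftftftftftftftftftftftftft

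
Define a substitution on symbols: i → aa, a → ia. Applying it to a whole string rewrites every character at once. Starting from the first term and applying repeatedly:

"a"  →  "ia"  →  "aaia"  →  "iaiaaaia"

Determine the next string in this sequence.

Rewriting each symbol of iaiaaaia: i→aa, a→ia, i→aa, a→ia, a→ia, a→ia, i→aa, a→ia, which concatenates to aa ia aa ia ia ia aa ia.

aaiaaaiaiaiaaaia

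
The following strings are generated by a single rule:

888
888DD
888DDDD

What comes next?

888DDDDDD

Every step adds DD to the end: s(k+1) = s(k)·DD.
So the next term is 888DDDD·DD.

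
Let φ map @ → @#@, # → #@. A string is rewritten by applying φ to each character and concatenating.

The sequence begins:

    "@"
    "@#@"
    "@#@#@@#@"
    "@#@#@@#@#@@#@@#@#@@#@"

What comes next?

φ(@#@#@@#@#@@#@@#@#@@#@) expands symbol-by-symbol to @#@ #@ @#@ #@ @#@ @#@ #@ @#@ #@ @#@ @#@ #@ @#@ @#@ #@ @#@ #@ @#@ @#@ #@ @#@; joining the 21 pieces gives the next term.

@#@#@@#@#@@#@@#@#@@#@#@@#@@#@#@@#@@#@#@@#@#@@#@@#@#@@#@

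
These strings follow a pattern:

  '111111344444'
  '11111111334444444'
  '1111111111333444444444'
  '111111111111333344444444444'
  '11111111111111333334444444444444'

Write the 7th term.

111111111111111111333333344444444444444444

Each string has the form 1^{2n+2} 3^{n-1} 4^{2n+1}, where the shown terms are n = 2, 3, 4, 5, 6.
For term 7, n = 8, so the run lengths are 18, 7, 17.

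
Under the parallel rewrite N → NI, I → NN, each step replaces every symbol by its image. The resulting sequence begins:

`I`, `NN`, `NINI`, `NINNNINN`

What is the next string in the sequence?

NINNNINININNNINI

Expanding NINNNINN: N→NI, I→NN, N→NI, N→NI, N→NI, I→NN, N→NI, N→NI. Concatenated: NI NN NI NI NI NN NI NI.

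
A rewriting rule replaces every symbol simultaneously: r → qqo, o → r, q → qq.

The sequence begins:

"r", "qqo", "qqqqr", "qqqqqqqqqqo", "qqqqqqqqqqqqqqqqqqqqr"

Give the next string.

φ(qqqqqqqqqqqqqqqqqqqqr) expands symbol-by-symbol to qq qq qq qq qq qq qq qq qq qq qq qq qq qq qq qq qq qq qq qq qqo; joining the 21 pieces gives the next term.

qqqqqqqqqqqqqqqqqqqqqqqqqqqqqqqqqqqqqqqqqqo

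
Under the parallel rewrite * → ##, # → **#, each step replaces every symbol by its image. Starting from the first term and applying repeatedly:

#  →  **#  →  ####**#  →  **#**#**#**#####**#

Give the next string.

####**#####**#####**#####**#**#**#**#**#####**#

Applying the rule to each of the 19 symbols of **#**#**#**#####**# gives the pieces ## ## **# ## ## **# ## ## **# ## ## **# **# **# **# **# ## ## **#, which concatenate to the answer.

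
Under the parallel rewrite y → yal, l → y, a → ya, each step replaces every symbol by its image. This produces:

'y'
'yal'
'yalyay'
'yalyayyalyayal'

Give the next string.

Rewriting the 14 symbols of yalyayyalyayal one by one yields yal ya y yal ya yal yal ya y yal ya yal ya y; concatenated:

yalyayyalyayalyalyayyalyayalyay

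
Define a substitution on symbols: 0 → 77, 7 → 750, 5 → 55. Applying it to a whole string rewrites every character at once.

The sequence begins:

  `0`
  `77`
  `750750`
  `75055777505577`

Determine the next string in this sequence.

Rewriting the 14 symbols of 75055777505577 one by one yields 750 55 77 55 55 750 750 750 55 77 55 55 750 750; concatenated:

7505577555575075075055775555750750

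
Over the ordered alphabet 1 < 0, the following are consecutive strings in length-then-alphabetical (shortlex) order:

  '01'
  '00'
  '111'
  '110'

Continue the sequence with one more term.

101

Treat 110 as a base-2 numeral over the given alphabet and add one, carrying through any trailing 0's.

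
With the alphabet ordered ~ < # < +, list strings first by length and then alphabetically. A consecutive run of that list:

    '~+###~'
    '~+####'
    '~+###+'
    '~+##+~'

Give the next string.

Find the rightmost character of ~+##+~ below +, bump it to the next letter, and reset everything to its right to ~.

~+##+#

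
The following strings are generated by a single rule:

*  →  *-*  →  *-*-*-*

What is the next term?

Every step duplicates the string with '-' between the halves.
Doubling *-*-*-* with '-' between the halves:

*-*-*-*-*-*-*-*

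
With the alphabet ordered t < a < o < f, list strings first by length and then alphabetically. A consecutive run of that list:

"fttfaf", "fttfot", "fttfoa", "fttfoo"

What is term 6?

Stepping forward 2 times from fttfoo: fttfoo → fttfof, then the target.

fttfft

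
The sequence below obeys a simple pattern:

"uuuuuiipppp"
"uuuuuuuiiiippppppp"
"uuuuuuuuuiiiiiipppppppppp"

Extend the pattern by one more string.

Term n consists of 2n+3 u's, followed by 2n i's, followed by 3n+1 p's (n = 1, 2, …).
Setting n = 4 gives 11, 8, 13 characters in each block.

uuuuuuuuuuuiiiiiiiippppppppppppp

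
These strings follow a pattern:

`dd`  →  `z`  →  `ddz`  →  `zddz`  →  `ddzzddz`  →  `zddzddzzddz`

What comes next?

ddzzddzzddzddzzddz

This is a Fibonacci-style word recurrence s(k) = s(k−2)·s(k−1): e.g. dd·z = ddz.
The next term joins ddzzddz and zddzddzzddz.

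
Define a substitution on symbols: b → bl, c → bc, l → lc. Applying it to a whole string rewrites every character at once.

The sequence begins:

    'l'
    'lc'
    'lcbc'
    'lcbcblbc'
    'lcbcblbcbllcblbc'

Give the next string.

lcbcblbcbllcblbcbllclcbcbllcblbc

φ(lcbcblbcbllcblbc) expands symbol-by-symbol to lc bc bl bc bl lc bl bc bl lc lc bc bl lc bl bc; joining the 16 pieces gives the next term.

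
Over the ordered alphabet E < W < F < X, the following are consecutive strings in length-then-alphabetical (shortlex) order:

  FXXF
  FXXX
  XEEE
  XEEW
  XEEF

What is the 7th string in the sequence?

Continuing the enumeration 2 steps past XEEF: XEEF → XEEX → (answer).

XEWE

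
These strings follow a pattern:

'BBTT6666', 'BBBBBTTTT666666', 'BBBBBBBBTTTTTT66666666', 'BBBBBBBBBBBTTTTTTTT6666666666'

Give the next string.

BBBBBBBBBBBBBBTTTTTTTTTT666666666666

Term n consists of 3n-1 B's, followed by 2n T's, followed by 2n+2 6's (n = 1, 2, …).
For the next term, n = 5, so the run lengths are 14, 10, 12.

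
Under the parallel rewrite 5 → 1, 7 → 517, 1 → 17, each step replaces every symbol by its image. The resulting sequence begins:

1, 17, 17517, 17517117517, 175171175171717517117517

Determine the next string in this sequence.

17517117517171751711751717517175171175171717517117517

Applying the rule to each of the 24 symbols of 175171175171717517117517 gives the pieces 17 517 1 17 517 17 17 517 1 17 517 17 517 17 517 1 17 517 17 17 517 1 17 517, which concatenate to the answer.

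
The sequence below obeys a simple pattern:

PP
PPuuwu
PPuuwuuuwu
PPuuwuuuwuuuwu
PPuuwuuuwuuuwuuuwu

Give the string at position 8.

Each term is the previous one with uuwu appended.
From PPuuwuuuwuuuwuuuwu, 3 further steps: PPuuwuuuwuuuwuuuwu → PPuuwuuuwuuuwuuuwuuuwu → PPuuwuuuwuuuwuuuwuuuwuuuwu → (answer).

PPuuwuuuwuuuwuuuwuuuwuuuwuuuwu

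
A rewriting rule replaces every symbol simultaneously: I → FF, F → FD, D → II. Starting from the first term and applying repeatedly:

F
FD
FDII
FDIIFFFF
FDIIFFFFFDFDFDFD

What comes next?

FDIIFFFFFDFDFDFDFDIIFDIIFDIIFDII

φ(FDIIFFFFFDFDFDFD) expands symbol-by-symbol to FD II FF FF FD FD FD FD FD II FD II FD II FD II; joining the 16 pieces gives the next term.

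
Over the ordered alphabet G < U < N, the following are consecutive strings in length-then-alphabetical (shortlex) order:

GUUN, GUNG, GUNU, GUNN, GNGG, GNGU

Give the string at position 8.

GNUG

Advancing 2 positions from GNGU through GNGU → GNGN reaches term 8.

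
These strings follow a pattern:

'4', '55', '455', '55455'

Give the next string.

Each term (from the third on) is the two preceding terms concatenated in order: term 3 = 4·55 = 455.
The next term joins 455 and 55455.

45555455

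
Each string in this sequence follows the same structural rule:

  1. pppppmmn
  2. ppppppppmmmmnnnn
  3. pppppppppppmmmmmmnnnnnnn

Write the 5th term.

Each string has the form p^{3n+2} m^{2n} n^{3n-2} (n = 1, 2, …).
At n = 5 the blocks have lengths 17, 10, 13.

pppppppppppppppppmmmmmmmmmmnnnnnnnnnnnnn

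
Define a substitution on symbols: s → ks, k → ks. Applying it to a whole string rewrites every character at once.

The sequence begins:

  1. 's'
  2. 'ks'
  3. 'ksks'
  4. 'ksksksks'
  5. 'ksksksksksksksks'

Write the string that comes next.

φ(ksksksksksksksks) expands symbol-by-symbol to ks ks ks ks ks ks ks ks ks ks ks ks ks ks ks ks; joining the 16 pieces gives the next term.

ksksksksksksksksksksksksksksksks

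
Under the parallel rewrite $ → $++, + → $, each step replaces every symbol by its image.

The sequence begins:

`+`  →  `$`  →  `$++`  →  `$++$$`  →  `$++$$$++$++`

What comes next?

Expanding $++$$$++$++: $→$++, +→$, +→$, $→$++, $→$++, $→$++, +→$, +→$, $→$++, +→$, +→$. Concatenated: $++ $ $ $++ $++ $++ $ $ $++ $ $.

$++$$$++$++$++$$$++$$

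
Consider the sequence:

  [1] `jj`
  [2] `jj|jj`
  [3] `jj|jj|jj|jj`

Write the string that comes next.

jj|jj|jj|jj|jj|jj|jj|jj

s(k+1) = s(k)·|·s(k) — each term doubles the last with '|' between the halves.
One more doubling of jj|jj|jj|jj gives the answer.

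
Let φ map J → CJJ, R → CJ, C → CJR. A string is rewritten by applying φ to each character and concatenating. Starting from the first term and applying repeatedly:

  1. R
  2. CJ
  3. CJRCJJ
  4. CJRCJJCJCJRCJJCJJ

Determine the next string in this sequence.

CJRCJJCJCJRCJJCJJCJRCJJCJRCJJCJCJRCJJCJJCJRCJJCJJ

Replace each of the 17 characters of CJRCJJCJCJRCJJCJJ in place — CJR CJJ CJ CJR CJJ CJJ CJR CJJ CJR CJJ CJ CJR CJJ CJJ CJR CJJ CJJ — and concatenate.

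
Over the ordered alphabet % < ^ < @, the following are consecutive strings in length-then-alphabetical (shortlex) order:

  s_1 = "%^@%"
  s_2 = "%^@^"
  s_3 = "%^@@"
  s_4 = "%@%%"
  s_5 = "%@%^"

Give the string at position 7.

%@^%

Continuing the enumeration 2 steps past %@%^: %@%^ → %@%@ → (answer).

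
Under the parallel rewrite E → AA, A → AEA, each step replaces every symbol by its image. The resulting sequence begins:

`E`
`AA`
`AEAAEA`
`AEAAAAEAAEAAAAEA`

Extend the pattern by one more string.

AEAAAAEAAEAAEAAEAAAAEAAEAAAAEAAEAAEAAEAAAAEA

φ(AEAAAAEAAEAAAAEA) expands symbol-by-symbol to AEA AA AEA AEA AEA AEA AA AEA AEA AA AEA AEA AEA AEA AA AEA; joining the 16 pieces gives the next term.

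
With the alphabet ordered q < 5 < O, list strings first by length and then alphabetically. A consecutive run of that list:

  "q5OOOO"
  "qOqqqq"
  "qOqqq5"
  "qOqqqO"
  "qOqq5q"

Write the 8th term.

qOqqOq

Stepping forward 3 times from qOqq5q: qOqq5q → qOqq55 → qOqq5O, then the target.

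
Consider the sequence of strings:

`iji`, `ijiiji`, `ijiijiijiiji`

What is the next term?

ijiijiijiijiijiijiijiiji

Every step duplicates the string.
One more doubling of ijiijiijiiji gives the answer.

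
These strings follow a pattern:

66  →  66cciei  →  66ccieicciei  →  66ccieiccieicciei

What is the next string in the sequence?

The strings grow by a fixed suffix cciei each time.
One more step from 66ccieiccieicciei gives the answer.

66ccieiccieiccieicciei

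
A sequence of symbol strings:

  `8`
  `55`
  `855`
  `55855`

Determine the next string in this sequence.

Each term (from the third on) is the two preceding terms concatenated in order: term 3 = 8·55 = 855.
Continuing: 855 · 55855 gives term 5.

85555855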